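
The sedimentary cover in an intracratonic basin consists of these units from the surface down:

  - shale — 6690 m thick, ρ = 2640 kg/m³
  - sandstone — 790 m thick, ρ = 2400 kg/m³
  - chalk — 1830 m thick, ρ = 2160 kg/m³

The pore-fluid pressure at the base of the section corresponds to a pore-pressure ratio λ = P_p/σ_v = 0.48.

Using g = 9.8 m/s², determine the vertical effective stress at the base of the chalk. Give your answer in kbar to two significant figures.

Overburden (lithostatic) stress σ_v:
shale: 2640 kg/m³ × 9.8 m/s² × 6690 m = 1.731×10^8 Pa = 173.1 MPa
sandstone: 2400 kg/m³ × 9.8 m/s² × 790 m = 1.858×10^7 Pa = 18.58 MPa
chalk: 2160 kg/m³ × 9.8 m/s² × 1830 m = 3.874×10^7 Pa = 38.74 MPa
Total = 173.1 + 18.58 + 38.74 = 230.40 MPa
Pore pressure P_p = λ·σ_v = 0.48 × 230.4 MPa = 110.6 MPa
Effective stress σ' = σ_v − P_p = 230.4 − 110.6 = 119.81 MPa = 1.1981 kbar

1.2 kbar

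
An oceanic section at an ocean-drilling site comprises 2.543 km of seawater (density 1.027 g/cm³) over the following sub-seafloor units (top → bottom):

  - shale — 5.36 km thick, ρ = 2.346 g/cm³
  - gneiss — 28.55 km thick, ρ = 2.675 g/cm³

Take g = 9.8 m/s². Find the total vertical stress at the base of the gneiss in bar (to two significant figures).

seawater: 1027 kg/m³ × 9.8 m/s² × 2543 m = 2.559×10^7 Pa = 255.9 bar
shale: 2346 kg/m³ × 9.8 m/s² × 5360 m = 1.232×10^8 Pa = 1232 bar
gneiss: 2675 kg/m³ × 9.8 m/s² × 28550 m = 7.484×10^8 Pa = 7484 bar
Total = 255.9 + 1232 + 7484 = 8972.6 bar

9000 bar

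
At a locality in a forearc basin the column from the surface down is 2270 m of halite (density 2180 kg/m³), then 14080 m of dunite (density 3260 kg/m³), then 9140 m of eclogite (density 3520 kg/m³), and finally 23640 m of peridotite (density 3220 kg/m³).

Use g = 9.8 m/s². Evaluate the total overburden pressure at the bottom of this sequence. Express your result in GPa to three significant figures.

halite: 2180 kg/m³ × 9.8 m/s² × 2270 m = 4.850×10^7 Pa = 0.04850 GPa
dunite: 3260 kg/m³ × 9.8 m/s² × 14080 m = 4.498×10^8 Pa = 0.4498 GPa
eclogite: 3520 kg/m³ × 9.8 m/s² × 9140 m = 3.153×10^8 Pa = 0.3153 GPa
peridotite: 3220 kg/m³ × 9.8 m/s² × 23640 m = 7.460×10^8 Pa = 0.7460 GPa
Total = 0.04850 + 0.4498 + 0.3153 + 0.7460 = 1.5596 GPa

1.56 GPa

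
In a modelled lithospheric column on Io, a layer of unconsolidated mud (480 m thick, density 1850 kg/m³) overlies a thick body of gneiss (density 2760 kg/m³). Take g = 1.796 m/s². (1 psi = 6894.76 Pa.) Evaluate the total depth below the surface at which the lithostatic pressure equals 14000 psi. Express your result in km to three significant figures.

Pressure at base of upper layers: 1850×1.796×480 = 1.595×10^6 Pa = 231.3 psi
Remaining pressure to be supplied by gneiss: 9.653×10^7 − 1.595×10^6 = 9.493×10^7 Pa
Additional depth in gneiss = 9.493×10^7 Pa / (2760 kg/m³ × 1.796 m/s²) = 19151 m
Total depth = 480 m + 19151 m = 19631 m
= 19.631 km

19.6 km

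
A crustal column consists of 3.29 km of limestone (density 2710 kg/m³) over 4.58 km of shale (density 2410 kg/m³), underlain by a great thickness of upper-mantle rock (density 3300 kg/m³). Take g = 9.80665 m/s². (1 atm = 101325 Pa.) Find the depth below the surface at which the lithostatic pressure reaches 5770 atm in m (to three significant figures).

Pressure at base of upper layers: 2710×9.80665×3290 + 2410×9.80665×4580 = 1.957×10^8 Pa = 1931 atm
Remaining pressure to be supplied by upper-mantle rock: 5.846×10^8 − 1.957×10^8 = 3.890×10^8 Pa
Additional depth in upper-mantle rock = 3.890×10^8 Pa / (3300 kg/m³ × 9.80665 m/s²) = 12019 m
Total depth = 7870 m + 12019 m = 19889 m

19900 m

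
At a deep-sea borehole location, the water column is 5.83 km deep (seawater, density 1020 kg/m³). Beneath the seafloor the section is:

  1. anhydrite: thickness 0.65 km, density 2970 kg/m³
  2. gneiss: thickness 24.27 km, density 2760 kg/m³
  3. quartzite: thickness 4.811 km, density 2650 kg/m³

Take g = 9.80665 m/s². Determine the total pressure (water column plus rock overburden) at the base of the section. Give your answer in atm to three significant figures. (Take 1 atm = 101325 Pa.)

8480 atm

seawater: 1020 kg/m³ × 9.80665 m/s² × 5830 m = 5.832×10^7 Pa = 575.5 atm
anhydrite: 2970 kg/m³ × 9.80665 m/s² × 650 m = 1.893×10^7 Pa = 186.8 atm
gneiss: 2760 kg/m³ × 9.80665 m/s² × 24270 m = 6.569×10^8 Pa = 6483 atm
quartzite: 2650 kg/m³ × 9.80665 m/s² × 4811 m = 1.250×10^8 Pa = 1234 atm
Total = 575.5 + 186.8 + 6483 + 1234 = 8479.4 atm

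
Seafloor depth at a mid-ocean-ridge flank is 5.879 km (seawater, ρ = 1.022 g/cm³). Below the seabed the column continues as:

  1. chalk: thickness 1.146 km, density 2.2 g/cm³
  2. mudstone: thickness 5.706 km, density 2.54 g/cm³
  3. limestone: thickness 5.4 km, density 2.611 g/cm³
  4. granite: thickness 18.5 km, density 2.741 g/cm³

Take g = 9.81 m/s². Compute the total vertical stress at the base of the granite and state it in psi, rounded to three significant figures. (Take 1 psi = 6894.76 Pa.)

125000 psi

seawater: 1022 kg/m³ × 9.81 m/s² × 5879 m = 5.894×10^7 Pa = 8549 psi
chalk: 2200 kg/m³ × 9.81 m/s² × 1146 m = 2.473×10^7 Pa = 3587 psi
mudstone: 2540 kg/m³ × 9.81 m/s² × 5706 m = 1.422×10^8 Pa = 20621 psi
limestone: 2611 kg/m³ × 9.81 m/s² × 5400 m = 1.383×10^8 Pa = 20061 psi
granite: 2741 kg/m³ × 9.81 m/s² × 18500 m = 4.975×10^8 Pa = 72149 psi
Total = 8549 + 3587 + 20621 + 20061 + 72149 = 1.2497×10^5 psi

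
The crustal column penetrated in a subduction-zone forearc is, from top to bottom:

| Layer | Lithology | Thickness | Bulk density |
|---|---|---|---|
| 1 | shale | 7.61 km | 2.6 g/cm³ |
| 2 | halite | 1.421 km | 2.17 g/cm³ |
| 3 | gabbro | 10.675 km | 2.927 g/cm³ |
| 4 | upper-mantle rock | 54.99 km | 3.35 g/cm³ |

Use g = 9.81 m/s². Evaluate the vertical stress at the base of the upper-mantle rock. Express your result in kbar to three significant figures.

shale: 2600 kg/m³ × 9.81 m/s² × 7610 m = 1.941×10^8 Pa = 1.941 kbar
halite: 2170 kg/m³ × 9.81 m/s² × 1421 m = 3.025×10^7 Pa = 0.3025 kbar
gabbro: 2927 kg/m³ × 9.81 m/s² × 10675 m = 3.065×10^8 Pa = 3.065 kbar
upper-mantle rock: 3350 kg/m³ × 9.81 m/s² × 54990 m = 1.807×10^9 Pa = 18.07 kbar
Total = 1.941 + 0.3025 + 3.065 + 18.07 = 23.380 kbar

23.4 kbar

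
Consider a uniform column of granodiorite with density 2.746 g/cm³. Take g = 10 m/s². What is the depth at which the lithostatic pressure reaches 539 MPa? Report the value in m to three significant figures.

19600 m

h = P/(ρg) = 539 MPa / (2746 kg/m³ × 10 m/s²) = 5.390×10^8 Pa / 27460 Pa/m = 19629 m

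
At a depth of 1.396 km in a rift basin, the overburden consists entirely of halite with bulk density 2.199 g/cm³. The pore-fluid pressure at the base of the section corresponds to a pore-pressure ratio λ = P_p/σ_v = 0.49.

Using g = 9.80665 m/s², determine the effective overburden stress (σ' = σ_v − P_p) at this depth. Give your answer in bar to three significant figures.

154 bar

Overburden (lithostatic) stress σ_v:
halite: 2199 kg/m³ × 9.80665 m/s² × 1396 m = 3.010×10^7 Pa = 30.10 MPa
Pore pressure P_p = λ·σ_v = 0.49 × 30.10 MPa = 14.75 MPa
Effective stress σ' = σ_v − P_p = 30.10 − 14.75 = 15.353 MPa = 153.53 bar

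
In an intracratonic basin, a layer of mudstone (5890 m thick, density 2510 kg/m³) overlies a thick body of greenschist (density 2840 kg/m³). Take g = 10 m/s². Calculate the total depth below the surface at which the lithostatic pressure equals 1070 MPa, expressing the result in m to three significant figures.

38400 m

Pressure at base of upper layers: 2510×10×5890 = 1.478×10^8 Pa = 147.8 MPa
Remaining pressure to be supplied by greenschist: 1.070×10^9 − 1.478×10^8 = 9.222×10^8 Pa
Additional depth in greenschist = 9.222×10^8 Pa / (2840 kg/m³ × 10 m/s²) = 32470 m
Total depth = 5890 m + 32470 m = 38360 m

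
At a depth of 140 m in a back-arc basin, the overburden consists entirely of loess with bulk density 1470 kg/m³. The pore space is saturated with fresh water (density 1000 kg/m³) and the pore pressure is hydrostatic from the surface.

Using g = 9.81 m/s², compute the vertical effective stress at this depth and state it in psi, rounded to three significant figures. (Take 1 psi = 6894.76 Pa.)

93.6 psi

Overburden (lithostatic) stress σ_v:
loess: 1470 kg/m³ × 9.81 m/s² × 140 m = 2.019×10^6 Pa = 2.019 MPa
Pore pressure P_p = 1000 kg/m³ × 9.81 m/s² × 140 m = 1.373×10^6 Pa = 1.373 MPa
Effective stress σ' = σ_v − P_p = 2.019 − 1.373 = 0.64550 MPa = 93.622 psi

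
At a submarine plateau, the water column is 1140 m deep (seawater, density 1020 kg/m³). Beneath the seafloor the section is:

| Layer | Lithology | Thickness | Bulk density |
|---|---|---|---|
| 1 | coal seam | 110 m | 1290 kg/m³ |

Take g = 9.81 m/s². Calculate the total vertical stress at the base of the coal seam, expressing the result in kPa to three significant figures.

12800 kPa

seawater: 1020 kg/m³ × 9.81 m/s² × 1140 m = 1.141×10^7 Pa = 11407 kPa
coal seam: 1290 kg/m³ × 9.81 m/s² × 110 m = 1.392×10^6 Pa = 1392 kPa
Total = 11407 + 1392 = 12799 kPa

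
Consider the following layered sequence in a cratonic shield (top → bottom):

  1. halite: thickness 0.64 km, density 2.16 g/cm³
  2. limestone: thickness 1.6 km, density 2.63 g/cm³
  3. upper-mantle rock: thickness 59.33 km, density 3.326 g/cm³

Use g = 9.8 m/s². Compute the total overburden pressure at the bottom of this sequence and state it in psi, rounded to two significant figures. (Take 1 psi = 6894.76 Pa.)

290000 psi

halite: 2160 kg/m³ × 9.8 m/s² × 640 m = 1.355×10^7 Pa = 1965 psi
limestone: 2630 kg/m³ × 9.8 m/s² × 1600 m = 4.124×10^7 Pa = 5981 psi
upper-mantle rock: 3326 kg/m³ × 9.8 m/s² × 59330 m = 1.934×10^9 Pa = 2.805×10^5 psi
Total = 1965 + 5981 + 2.805×10^5 = 2.8843×10^5 psi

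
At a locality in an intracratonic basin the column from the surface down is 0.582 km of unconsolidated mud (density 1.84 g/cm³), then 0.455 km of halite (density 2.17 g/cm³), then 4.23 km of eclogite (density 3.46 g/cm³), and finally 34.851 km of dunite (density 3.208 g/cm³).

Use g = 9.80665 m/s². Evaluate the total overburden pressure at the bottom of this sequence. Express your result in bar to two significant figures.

unconsolidated mud: 1840 kg/m³ × 9.80665 m/s² × 582 m = 1.050×10^7 Pa = 105.0 bar
halite: 2170 kg/m³ × 9.80665 m/s² × 455 m = 9.683×10^6 Pa = 96.83 bar
eclogite: 3460 kg/m³ × 9.80665 m/s² × 4230 m = 1.435×10^8 Pa = 1435 bar
dunite: 3208 kg/m³ × 9.80665 m/s² × 34851 m = 1.096×10^9 Pa = 10964 bar
Total = 105.0 + 96.83 + 1435 + 10964 = 12601 bar

13000 bar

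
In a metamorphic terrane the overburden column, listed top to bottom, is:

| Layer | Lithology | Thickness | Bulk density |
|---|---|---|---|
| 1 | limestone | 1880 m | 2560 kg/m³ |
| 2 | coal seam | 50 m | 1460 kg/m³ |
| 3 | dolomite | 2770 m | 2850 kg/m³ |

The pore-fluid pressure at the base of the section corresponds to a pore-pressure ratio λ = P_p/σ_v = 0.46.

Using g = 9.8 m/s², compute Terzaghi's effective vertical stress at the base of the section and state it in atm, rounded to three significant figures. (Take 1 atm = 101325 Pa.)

667 atm

Overburden (lithostatic) stress σ_v:
limestone: 2560 kg/m³ × 9.8 m/s² × 1880 m = 4.717×10^7 Pa = 47.17 MPa
coal seam: 1460 kg/m³ × 9.8 m/s² × 50 m = 7.154×10^5 Pa = 0.7154 MPa
dolomite: 2850 kg/m³ × 9.8 m/s² × 2770 m = 7.737×10^7 Pa = 77.37 MPa
Total = 47.17 + 0.7154 + 77.37 = 125.25 MPa
Pore pressure P_p = λ·σ_v = 0.46 × 125.2 MPa = 57.61 MPa
Effective stress σ' = σ_v − P_p = 125.2 − 57.61 = 67.633 MPa = 667.49 atm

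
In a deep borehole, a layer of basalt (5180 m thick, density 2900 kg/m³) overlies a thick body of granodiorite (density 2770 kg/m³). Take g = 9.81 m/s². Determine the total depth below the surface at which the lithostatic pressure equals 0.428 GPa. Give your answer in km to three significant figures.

Pressure at base of upper layers: 2900×9.81×5180 = 1.474×10^8 Pa = 0.1474 GPa
Remaining pressure to be supplied by granodiorite: 4.280×10^8 − 1.474×10^8 = 2.806×10^8 Pa
Additional depth in granodiorite = 2.806×10^8 Pa / (2770 kg/m³ × 9.81 m/s²) = 10327 m
Total depth = 5180 m + 10327 m = 15507 m
= 15.507 km

15.5 km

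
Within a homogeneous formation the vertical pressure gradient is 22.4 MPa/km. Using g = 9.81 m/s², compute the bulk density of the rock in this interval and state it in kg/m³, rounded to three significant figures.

ρ = (dP/dz)/g = 22.4 MPa/km / 9.81 m/s² = 22400 Pa/m / 9.81 m/s² = 2283.4 kg/m³

2280 kg/m³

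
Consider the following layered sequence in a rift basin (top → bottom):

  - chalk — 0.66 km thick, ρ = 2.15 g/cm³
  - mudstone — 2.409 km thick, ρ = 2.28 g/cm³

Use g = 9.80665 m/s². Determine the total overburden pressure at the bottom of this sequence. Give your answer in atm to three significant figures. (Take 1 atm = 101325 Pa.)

chalk: 2150 kg/m³ × 9.80665 m/s² × 660 m = 1.392×10^7 Pa = 137.3 atm
mudstone: 2280 kg/m³ × 9.80665 m/s² × 2409 m = 5.386×10^7 Pa = 531.6 atm
Total = 137.3 + 531.6 = 668.93 atm

669 atm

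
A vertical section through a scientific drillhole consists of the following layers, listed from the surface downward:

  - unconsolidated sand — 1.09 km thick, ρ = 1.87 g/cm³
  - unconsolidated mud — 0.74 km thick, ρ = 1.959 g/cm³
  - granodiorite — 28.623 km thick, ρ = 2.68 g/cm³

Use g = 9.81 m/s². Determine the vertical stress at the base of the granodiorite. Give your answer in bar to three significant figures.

unconsolidated sand: 1870 kg/m³ × 9.81 m/s² × 1090 m = 2.000×10^7 Pa = 200.0 bar
unconsolidated mud: 1959 kg/m³ × 9.81 m/s² × 740 m = 1.422×10^7 Pa = 142.2 bar
granodiorite: 2680 kg/m³ × 9.81 m/s² × 28623 m = 7.525×10^8 Pa = 7525 bar
Total = 200.0 + 142.2 + 7525 = 7867.4 bar

7870 bar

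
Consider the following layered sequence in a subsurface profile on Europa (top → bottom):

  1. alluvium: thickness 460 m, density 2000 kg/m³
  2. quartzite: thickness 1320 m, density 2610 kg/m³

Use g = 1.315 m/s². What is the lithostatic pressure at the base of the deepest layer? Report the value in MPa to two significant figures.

5.7 MPa

alluvium: 2000 kg/m³ × 1.315 m/s² × 460 m = 1.210×10^6 Pa = 1.210 MPa
quartzite: 2610 kg/m³ × 1.315 m/s² × 1320 m = 4.530×10^6 Pa = 4.530 MPa
Total = 1.210 + 4.530 = 5.7402 MPa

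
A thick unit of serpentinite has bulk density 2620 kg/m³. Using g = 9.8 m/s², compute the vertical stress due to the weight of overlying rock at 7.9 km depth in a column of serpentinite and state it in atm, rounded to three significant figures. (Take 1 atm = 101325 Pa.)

serpentinite: 2620 kg/m³ × 9.8 m/s² × 7900 m = 2.028×10^8 Pa = 2002 atm

2000 atm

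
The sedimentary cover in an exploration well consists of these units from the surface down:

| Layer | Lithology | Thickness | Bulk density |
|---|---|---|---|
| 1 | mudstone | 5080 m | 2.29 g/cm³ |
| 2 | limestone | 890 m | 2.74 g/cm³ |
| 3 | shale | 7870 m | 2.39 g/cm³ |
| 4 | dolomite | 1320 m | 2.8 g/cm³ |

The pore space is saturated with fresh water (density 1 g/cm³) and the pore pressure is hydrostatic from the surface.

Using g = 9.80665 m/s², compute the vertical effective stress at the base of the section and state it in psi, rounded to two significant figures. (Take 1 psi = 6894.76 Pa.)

Overburden (lithostatic) stress σ_v:
mudstone: 2290 kg/m³ × 9.80665 m/s² × 5080 m = 1.141×10^8 Pa = 114.1 MPa
limestone: 2740 kg/m³ × 9.80665 m/s² × 890 m = 2.391×10^7 Pa = 23.91 MPa
shale: 2390 kg/m³ × 9.80665 m/s² × 7870 m = 1.845×10^8 Pa = 184.5 MPa
dolomite: 2800 kg/m³ × 9.80665 m/s² × 1320 m = 3.625×10^7 Pa = 36.25 MPa
Total = 114.1 + 23.91 + 184.5 + 36.25 = 358.70 MPa
Pore pressure P_p = 1000 kg/m³ × 9.80665 m/s² × 15160 m = 1.487×10^8 Pa = 148.7 MPa
Effective stress σ' = σ_v − P_p = 358.7 − 148.7 = 210.03 MPa = 30462 psi

30000 psi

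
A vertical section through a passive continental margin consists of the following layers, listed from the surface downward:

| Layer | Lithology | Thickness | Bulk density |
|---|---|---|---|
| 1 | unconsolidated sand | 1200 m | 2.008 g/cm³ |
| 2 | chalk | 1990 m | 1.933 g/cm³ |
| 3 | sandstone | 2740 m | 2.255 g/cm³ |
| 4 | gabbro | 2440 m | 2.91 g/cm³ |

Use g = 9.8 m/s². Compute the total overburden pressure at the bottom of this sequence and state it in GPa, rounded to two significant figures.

unconsolidated sand: 2008 kg/m³ × 9.8 m/s² × 1200 m = 2.361×10^7 Pa = 0.02361 GPa
chalk: 1933 kg/m³ × 9.8 m/s² × 1990 m = 3.770×10^7 Pa = 0.03770 GPa
sandstone: 2255 kg/m³ × 9.8 m/s² × 2740 m = 6.055×10^7 Pa = 0.06055 GPa
gabbro: 2910 kg/m³ × 9.8 m/s² × 2440 m = 6.958×10^7 Pa = 0.06958 GPa
Total = 0.02361 + 0.03770 + 0.06055 + 0.06958 = 0.19145 GPa

0.19 GPa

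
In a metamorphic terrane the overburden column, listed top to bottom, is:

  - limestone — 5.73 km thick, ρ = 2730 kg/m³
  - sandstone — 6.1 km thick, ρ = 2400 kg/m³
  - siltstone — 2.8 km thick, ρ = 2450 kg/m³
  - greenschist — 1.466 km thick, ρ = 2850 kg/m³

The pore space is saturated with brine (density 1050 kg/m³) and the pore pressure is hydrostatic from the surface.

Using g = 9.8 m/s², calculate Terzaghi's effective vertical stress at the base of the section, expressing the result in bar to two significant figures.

Overburden (lithostatic) stress σ_v:
limestone: 2730 kg/m³ × 9.8 m/s² × 5730 m = 1.533×10^8 Pa = 153.3 MPa
sandstone: 2400 kg/m³ × 9.8 m/s² × 6100 m = 1.435×10^8 Pa = 143.5 MPa
siltstone: 2450 kg/m³ × 9.8 m/s² × 2800 m = 6.723×10^7 Pa = 67.23 MPa
greenschist: 2850 kg/m³ × 9.8 m/s² × 1466 m = 4.095×10^7 Pa = 40.95 MPa
Total = 153.3 + 143.5 + 67.23 + 40.95 = 404.95 MPa
Pore pressure P_p = 1050 kg/m³ × 9.8 m/s² × 16096 m = 1.656×10^8 Pa = 165.6 MPa
Effective stress σ' = σ_v − P_p = 404.9 − 165.6 = 239.32 MPa = 2393.2 bar

2400 bar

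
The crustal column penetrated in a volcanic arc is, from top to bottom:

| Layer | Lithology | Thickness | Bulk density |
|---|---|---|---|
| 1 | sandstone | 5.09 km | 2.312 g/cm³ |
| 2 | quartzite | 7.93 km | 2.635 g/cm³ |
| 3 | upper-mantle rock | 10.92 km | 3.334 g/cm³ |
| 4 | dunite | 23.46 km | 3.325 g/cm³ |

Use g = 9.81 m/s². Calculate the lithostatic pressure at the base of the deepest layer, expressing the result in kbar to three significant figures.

sandstone: 2312 kg/m³ × 9.81 m/s² × 5090 m = 1.154×10^8 Pa = 1.154 kbar
quartzite: 2635 kg/m³ × 9.81 m/s² × 7930 m = 2.050×10^8 Pa = 2.050 kbar
upper-mantle rock: 3334 kg/m³ × 9.81 m/s² × 10920 m = 3.572×10^8 Pa = 3.572 kbar
dunite: 3325 kg/m³ × 9.81 m/s² × 23460 m = 7.652×10^8 Pa = 7.652 kbar
Total = 1.154 + 2.050 + 3.572 + 7.652 = 14.428 kbar

14.4 kbar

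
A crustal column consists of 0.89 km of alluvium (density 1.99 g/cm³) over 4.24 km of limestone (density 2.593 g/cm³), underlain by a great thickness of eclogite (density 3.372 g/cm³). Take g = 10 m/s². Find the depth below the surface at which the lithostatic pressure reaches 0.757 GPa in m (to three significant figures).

23800 m

Pressure at base of upper layers: 1990×10×890 + 2593×10×4240 = 1.277×10^8 Pa = 0.1277 GPa
Remaining pressure to be supplied by eclogite: 7.570×10^8 − 1.277×10^8 = 6.293×10^8 Pa
Additional depth in eclogite = 6.293×10^8 Pa / (3372 kg/m³ × 10 m/s²) = 18664 m
Total depth = 5130 m + 18664 m = 23794 m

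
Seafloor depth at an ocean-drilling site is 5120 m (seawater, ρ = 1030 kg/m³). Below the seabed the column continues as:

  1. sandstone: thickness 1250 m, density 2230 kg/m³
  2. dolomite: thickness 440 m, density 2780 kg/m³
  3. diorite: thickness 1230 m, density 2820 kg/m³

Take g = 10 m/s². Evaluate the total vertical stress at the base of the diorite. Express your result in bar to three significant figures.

seawater: 1030 kg/m³ × 10 m/s² × 5120 m = 5.274×10^7 Pa = 527.4 bar
sandstone: 2230 kg/m³ × 10 m/s² × 1250 m = 2.788×10^7 Pa = 278.8 bar
dolomite: 2780 kg/m³ × 10 m/s² × 440 m = 1.223×10^7 Pa = 122.3 bar
diorite: 2820 kg/m³ × 10 m/s² × 1230 m = 3.469×10^7 Pa = 346.9 bar
Total = 527.4 + 278.8 + 122.3 + 346.9 = 1275.3 bar

1280 bar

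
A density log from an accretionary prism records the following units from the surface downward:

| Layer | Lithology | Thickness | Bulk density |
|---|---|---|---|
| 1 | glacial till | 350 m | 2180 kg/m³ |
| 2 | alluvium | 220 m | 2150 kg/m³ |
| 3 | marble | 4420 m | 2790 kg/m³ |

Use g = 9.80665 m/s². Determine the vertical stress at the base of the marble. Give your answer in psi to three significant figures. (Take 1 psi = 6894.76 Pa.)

19300 psi

glacial till: 2180 kg/m³ × 9.80665 m/s² × 350 m = 7.482×10^6 Pa = 1085 psi
alluvium: 2150 kg/m³ × 9.80665 m/s² × 220 m = 4.639×10^6 Pa = 672.8 psi
marble: 2790 kg/m³ × 9.80665 m/s² × 4420 m = 1.209×10^8 Pa = 17540 psi
Total = 1085 + 672.8 + 17540 = 19298 psi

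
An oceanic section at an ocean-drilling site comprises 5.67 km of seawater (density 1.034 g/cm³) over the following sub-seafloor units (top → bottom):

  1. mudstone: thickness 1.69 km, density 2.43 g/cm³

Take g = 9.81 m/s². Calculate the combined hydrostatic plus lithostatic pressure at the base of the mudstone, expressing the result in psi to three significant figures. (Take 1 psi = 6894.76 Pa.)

14200 psi

seawater: 1034 kg/m³ × 9.81 m/s² × 5670 m = 5.751×10^7 Pa = 8342 psi
mudstone: 2430 kg/m³ × 9.81 m/s² × 1690 m = 4.029×10^7 Pa = 5843 psi
Total = 8342 + 5843 = 14185 psi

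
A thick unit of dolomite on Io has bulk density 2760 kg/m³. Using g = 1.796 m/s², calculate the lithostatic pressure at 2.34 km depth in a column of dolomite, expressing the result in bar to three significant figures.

116 bar

dolomite: 2760 kg/m³ × 1.796 m/s² × 2340 m = 1.160×10^7 Pa = 116.0 bar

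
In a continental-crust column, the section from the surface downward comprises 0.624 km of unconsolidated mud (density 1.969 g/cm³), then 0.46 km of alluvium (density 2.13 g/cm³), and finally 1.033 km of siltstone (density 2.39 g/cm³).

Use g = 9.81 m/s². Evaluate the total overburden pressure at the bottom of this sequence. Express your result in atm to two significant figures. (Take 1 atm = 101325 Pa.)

unconsolidated mud: 1969 kg/m³ × 9.81 m/s² × 624 m = 1.205×10^7 Pa = 119.0 atm
alluvium: 2130 kg/m³ × 9.81 m/s² × 460 m = 9.612×10^6 Pa = 94.86 atm
siltstone: 2390 kg/m³ × 9.81 m/s² × 1033 m = 2.422×10^7 Pa = 239.0 atm
Total = 119.0 + 94.86 + 239.0 = 452.85 atm

450 atm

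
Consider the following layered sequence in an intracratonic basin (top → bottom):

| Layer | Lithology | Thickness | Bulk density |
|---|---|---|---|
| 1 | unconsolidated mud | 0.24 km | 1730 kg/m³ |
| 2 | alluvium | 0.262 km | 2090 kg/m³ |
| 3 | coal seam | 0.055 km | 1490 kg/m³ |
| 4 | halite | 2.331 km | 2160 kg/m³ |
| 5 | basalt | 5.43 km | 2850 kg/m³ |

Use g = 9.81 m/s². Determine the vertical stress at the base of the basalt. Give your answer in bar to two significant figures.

unconsolidated mud: 1730 kg/m³ × 9.81 m/s² × 240 m = 4.073×10^6 Pa = 40.73 bar
alluvium: 2090 kg/m³ × 9.81 m/s² × 262 m = 5.372×10^6 Pa = 53.72 bar
coal seam: 1490 kg/m³ × 9.81 m/s² × 55 m = 8.039×10^5 Pa = 8.039 bar
halite: 2160 kg/m³ × 9.81 m/s² × 2331 m = 4.939×10^7 Pa = 493.9 bar
basalt: 2850 kg/m³ × 9.81 m/s² × 5430 m = 1.518×10^8 Pa = 1518 bar
Total = 40.73 + 53.72 + 8.039 + 493.9 + 1518 = 2114.6 bar

2100 bar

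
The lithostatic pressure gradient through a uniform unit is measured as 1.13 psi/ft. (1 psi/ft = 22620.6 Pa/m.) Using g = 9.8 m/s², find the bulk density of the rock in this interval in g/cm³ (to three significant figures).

ρ = (dP/dz)/g = 1.13 psi/ft / 9.8 m/s² = 25561 Pa/m / 9.8 m/s² = 2608.3 kg/m³
= 2.608 g/cm³

2.61 g/cm³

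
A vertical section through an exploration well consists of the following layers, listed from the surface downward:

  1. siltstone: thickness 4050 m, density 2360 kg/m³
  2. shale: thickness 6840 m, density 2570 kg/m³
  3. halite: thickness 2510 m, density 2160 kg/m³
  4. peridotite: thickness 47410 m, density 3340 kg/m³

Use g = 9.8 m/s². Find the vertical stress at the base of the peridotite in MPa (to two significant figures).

siltstone: 2360 kg/m³ × 9.8 m/s² × 4050 m = 9.367×10^7 Pa = 93.67 MPa
shale: 2570 kg/m³ × 9.8 m/s² × 6840 m = 1.723×10^8 Pa = 172.3 MPa
halite: 2160 kg/m³ × 9.8 m/s² × 2510 m = 5.313×10^7 Pa = 53.13 MPa
peridotite: 3340 kg/m³ × 9.8 m/s² × 47410 m = 1.552×10^9 Pa = 1552 MPa
Total = 93.67 + 172.3 + 53.13 + 1552 = 1870.9 MPa

1900 MPa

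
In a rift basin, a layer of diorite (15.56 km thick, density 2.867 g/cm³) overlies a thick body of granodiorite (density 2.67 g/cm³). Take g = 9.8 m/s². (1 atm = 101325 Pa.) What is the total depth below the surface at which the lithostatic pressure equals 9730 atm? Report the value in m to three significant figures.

Pressure at base of upper layers: 2867×9.8×15560 = 4.372×10^8 Pa = 4315 atm
Remaining pressure to be supplied by granodiorite: 9.859×10^8 − 4.372×10^8 = 5.487×10^8 Pa
Additional depth in granodiorite = 5.487×10^8 Pa / (2670 kg/m³ × 9.8 m/s²) = 20970 m
Total depth = 15560 m + 20970 m = 36530 m

36500 m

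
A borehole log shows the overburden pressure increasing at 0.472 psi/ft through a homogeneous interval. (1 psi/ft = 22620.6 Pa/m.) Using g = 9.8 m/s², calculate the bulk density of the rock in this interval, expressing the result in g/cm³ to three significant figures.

1.09 g/cm³

ρ = (dP/dz)/g = 0.472 psi/ft / 9.8 m/s² = 10677 Pa/m / 9.8 m/s² = 1089.5 kg/m³
= 1.089 g/cm³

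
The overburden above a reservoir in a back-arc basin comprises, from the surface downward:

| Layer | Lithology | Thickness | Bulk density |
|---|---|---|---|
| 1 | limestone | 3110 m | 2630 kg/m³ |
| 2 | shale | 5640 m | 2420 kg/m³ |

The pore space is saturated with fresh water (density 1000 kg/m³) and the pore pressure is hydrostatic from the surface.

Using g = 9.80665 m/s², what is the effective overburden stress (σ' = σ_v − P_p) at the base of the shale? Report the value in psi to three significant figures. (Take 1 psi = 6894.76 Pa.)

18600 psi

Overburden (lithostatic) stress σ_v:
limestone: 2630 kg/m³ × 9.80665 m/s² × 3110 m = 8.021×10^7 Pa = 80.21 MPa
shale: 2420 kg/m³ × 9.80665 m/s² × 5640 m = 1.338×10^8 Pa = 133.8 MPa
Total = 80.21 + 133.8 = 214.06 MPa
Pore pressure P_p = 1000 kg/m³ × 9.80665 m/s² × 8750 m = 8.581×10^7 Pa = 85.81 MPa
Effective stress σ' = σ_v − P_p = 214.1 − 85.81 = 128.25 MPa = 18601 psi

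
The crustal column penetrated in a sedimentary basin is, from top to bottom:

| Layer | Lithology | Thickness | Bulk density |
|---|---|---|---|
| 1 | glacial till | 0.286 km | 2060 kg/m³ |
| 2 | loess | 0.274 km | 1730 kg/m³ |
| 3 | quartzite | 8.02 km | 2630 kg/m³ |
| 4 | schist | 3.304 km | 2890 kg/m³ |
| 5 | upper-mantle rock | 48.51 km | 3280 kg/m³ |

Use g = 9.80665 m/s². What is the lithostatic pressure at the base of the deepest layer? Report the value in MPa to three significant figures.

1870 MPa

glacial till: 2060 kg/m³ × 9.80665 m/s² × 286 m = 5.778×10^6 Pa = 5.778 MPa
loess: 1730 kg/m³ × 9.80665 m/s² × 274 m = 4.649×10^6 Pa = 4.649 MPa
quartzite: 2630 kg/m³ × 9.80665 m/s² × 8020 m = 2.068×10^8 Pa = 206.8 MPa
schist: 2890 kg/m³ × 9.80665 m/s² × 3304 m = 9.364×10^7 Pa = 93.64 MPa
upper-mantle rock: 3280 kg/m³ × 9.80665 m/s² × 48510 m = 1.560×10^9 Pa = 1560 MPa
Total = 5.778 + 4.649 + 206.8 + 93.64 + 1560 = 1871.3 MPa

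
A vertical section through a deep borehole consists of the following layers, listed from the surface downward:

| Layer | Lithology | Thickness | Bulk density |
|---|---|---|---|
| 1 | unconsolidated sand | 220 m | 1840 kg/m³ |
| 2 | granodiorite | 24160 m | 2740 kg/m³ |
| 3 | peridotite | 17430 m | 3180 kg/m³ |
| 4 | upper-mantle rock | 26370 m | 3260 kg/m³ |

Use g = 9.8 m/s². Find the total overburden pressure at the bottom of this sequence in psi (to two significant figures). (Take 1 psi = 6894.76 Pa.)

300000 psi

unconsolidated sand: 1840 kg/m³ × 9.8 m/s² × 220 m = 3.967×10^6 Pa = 575.4 psi
granodiorite: 2740 kg/m³ × 9.8 m/s² × 24160 m = 6.487×10^8 Pa = 94092 psi
peridotite: 3180 kg/m³ × 9.8 m/s² × 17430 m = 5.432×10^8 Pa = 78783 psi
upper-mantle rock: 3260 kg/m³ × 9.8 m/s² × 26370 m = 8.425×10^8 Pa = 1.222×10^5 psi
Total = 575.4 + 94092 + 78783 + 1.222×10^5 = 2.9564×10^5 psi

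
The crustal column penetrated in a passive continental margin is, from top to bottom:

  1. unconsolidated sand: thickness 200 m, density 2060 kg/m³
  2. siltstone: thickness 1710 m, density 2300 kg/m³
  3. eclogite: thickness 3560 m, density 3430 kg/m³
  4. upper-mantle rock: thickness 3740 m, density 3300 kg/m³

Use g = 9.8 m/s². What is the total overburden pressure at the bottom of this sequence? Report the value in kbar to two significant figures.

unconsolidated sand: 2060 kg/m³ × 9.8 m/s² × 200 m = 4.038×10^6 Pa = 0.04038 kbar
siltstone: 2300 kg/m³ × 9.8 m/s² × 1710 m = 3.854×10^7 Pa = 0.3854 kbar
eclogite: 3430 kg/m³ × 9.8 m/s² × 3560 m = 1.197×10^8 Pa = 1.197 kbar
upper-mantle rock: 3300 kg/m³ × 9.8 m/s² × 3740 m = 1.210×10^8 Pa = 1.210 kbar
Total = 0.04038 + 0.3854 + 1.197 + 1.210 = 2.8320 kbar

2.8 kbar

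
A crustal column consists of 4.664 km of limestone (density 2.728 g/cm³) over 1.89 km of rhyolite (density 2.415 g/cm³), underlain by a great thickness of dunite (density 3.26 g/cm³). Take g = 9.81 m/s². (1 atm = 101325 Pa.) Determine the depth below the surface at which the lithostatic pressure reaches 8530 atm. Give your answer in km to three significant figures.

28.3 km

Pressure at base of upper layers: 2728×9.81×4664 + 2415×9.81×1890 = 1.696×10^8 Pa = 1674 atm
Remaining pressure to be supplied by dunite: 8.643×10^8 − 1.696×10^8 = 6.947×10^8 Pa
Additional depth in dunite = 6.947×10^8 Pa / (3260 kg/m³ × 9.81 m/s²) = 21723 m
Total depth = 6554 m + 21723 m = 28277 m
= 28.277 km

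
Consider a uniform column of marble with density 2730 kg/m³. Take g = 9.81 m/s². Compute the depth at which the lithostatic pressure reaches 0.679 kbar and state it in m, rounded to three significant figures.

h = P/(ρg) = 0.679 kbar / (2730 kg/m³ × 9.81 m/s²) = 6.790×10^7 Pa / 26781 Pa/m = 2535.4 m

2540 m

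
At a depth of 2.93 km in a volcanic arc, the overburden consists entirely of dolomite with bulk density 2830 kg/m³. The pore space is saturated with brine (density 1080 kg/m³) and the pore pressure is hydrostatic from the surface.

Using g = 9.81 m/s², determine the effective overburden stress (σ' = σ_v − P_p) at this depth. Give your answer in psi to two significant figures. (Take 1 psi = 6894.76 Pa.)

7300 psi

Overburden (lithostatic) stress σ_v:
dolomite: 2830 kg/m³ × 9.81 m/s² × 2930 m = 8.134×10^7 Pa = 81.34 MPa
Pore pressure P_p = 1080 kg/m³ × 9.81 m/s² × 2930 m = 3.104×10^7 Pa = 31.04 MPa
Effective stress σ' = σ_v − P_p = 81.34 − 31.04 = 50.301 MPa = 7295.5 psi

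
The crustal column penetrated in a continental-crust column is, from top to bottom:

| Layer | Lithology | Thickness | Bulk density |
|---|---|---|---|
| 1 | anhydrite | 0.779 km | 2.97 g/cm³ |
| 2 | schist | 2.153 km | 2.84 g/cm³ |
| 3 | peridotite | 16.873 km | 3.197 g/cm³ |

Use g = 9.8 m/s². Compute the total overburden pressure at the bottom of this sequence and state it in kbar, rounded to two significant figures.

anhydrite: 2970 kg/m³ × 9.8 m/s² × 779 m = 2.267×10^7 Pa = 0.2267 kbar
schist: 2840 kg/m³ × 9.8 m/s² × 2153 m = 5.992×10^7 Pa = 0.5992 kbar
peridotite: 3197 kg/m³ × 9.8 m/s² × 16873 m = 5.286×10^8 Pa = 5.286 kbar
Total = 0.2267 + 0.5992 + 5.286 = 6.1124 kbar

6.1 kbar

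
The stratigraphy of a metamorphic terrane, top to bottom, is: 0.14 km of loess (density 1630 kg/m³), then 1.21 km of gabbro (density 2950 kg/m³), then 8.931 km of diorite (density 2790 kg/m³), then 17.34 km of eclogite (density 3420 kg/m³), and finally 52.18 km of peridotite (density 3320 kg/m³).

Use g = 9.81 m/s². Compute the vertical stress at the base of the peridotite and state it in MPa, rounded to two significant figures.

2600 MPa

loess: 1630 kg/m³ × 9.81 m/s² × 140 m = 2.239×10^6 Pa = 2.239 MPa
gabbro: 2950 kg/m³ × 9.81 m/s² × 1210 m = 3.502×10^7 Pa = 35.02 MPa
diorite: 2790 kg/m³ × 9.81 m/s² × 8931 m = 2.444×10^8 Pa = 244.4 MPa
eclogite: 3420 kg/m³ × 9.81 m/s² × 17340 m = 5.818×10^8 Pa = 581.8 MPa
peridotite: 3320 kg/m³ × 9.81 m/s² × 52180 m = 1.699×10^9 Pa = 1699 MPa
Total = 2.239 + 35.02 + 244.4 + 581.8 + 1699 = 2562.9 MPa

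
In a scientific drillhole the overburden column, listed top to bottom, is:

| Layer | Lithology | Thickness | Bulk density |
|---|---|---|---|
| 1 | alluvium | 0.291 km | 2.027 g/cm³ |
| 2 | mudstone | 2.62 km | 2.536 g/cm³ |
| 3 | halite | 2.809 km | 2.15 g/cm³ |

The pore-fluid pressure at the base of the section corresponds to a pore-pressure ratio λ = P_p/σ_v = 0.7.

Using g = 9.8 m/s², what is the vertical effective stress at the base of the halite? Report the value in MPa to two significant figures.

Overburden (lithostatic) stress σ_v:
alluvium: 2027 kg/m³ × 9.8 m/s² × 291 m = 5.781×10^6 Pa = 5.781 MPa
mudstone: 2536 kg/m³ × 9.8 m/s² × 2620 m = 6.511×10^7 Pa = 65.11 MPa
halite: 2150 kg/m³ × 9.8 m/s² × 2809 m = 5.919×10^7 Pa = 59.19 MPa
Total = 5.781 + 65.11 + 59.19 = 130.08 MPa
Pore pressure P_p = λ·σ_v = 0.7 × 130.1 MPa = 91.06 MPa
Effective stress σ' = σ_v − P_p = 130.1 − 91.06 = 39.024 MPa

39 MPa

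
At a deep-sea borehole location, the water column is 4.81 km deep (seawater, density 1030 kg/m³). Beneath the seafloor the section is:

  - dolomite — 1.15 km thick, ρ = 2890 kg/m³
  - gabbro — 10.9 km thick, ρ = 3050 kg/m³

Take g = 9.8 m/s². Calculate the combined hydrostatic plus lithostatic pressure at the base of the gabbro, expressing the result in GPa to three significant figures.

0.407 GPa

seawater: 1030 kg/m³ × 9.8 m/s² × 4810 m = 4.855×10^7 Pa = 0.04855 GPa
dolomite: 2890 kg/m³ × 9.8 m/s² × 1150 m = 3.257×10^7 Pa = 0.03257 GPa
gabbro: 3050 kg/m³ × 9.8 m/s² × 10900 m = 3.258×10^8 Pa = 0.3258 GPa
Total = 0.04855 + 0.03257 + 0.3258 = 0.40692 GPa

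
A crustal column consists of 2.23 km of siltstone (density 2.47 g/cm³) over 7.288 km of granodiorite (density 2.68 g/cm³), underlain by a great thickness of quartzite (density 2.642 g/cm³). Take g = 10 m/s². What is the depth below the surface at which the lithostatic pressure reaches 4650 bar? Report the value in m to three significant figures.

Pressure at base of upper layers: 2470×10×2230 + 2680×10×7288 = 2.504×10^8 Pa = 2504 bar
Remaining pressure to be supplied by quartzite: 4.650×10^8 − 2.504×10^8 = 2.146×10^8 Pa
Additional depth in quartzite = 2.146×10^8 Pa / (2642 kg/m³ × 10 m/s²) = 8122.7 m
Total depth = 9518 m + 8122.7 m = 17641 m

17600 m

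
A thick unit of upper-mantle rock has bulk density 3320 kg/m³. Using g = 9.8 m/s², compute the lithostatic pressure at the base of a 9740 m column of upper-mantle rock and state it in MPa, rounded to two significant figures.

upper-mantle rock: 3320 kg/m³ × 9.8 m/s² × 9740 m = 3.169×10^8 Pa = 316.9 MPa

320 MPa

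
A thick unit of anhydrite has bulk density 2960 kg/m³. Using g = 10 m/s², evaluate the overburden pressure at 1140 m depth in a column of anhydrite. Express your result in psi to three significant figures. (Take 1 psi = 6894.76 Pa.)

4890 psi

anhydrite: 2960 kg/m³ × 10 m/s² × 1140 m = 3.374×10^7 Pa = 4894 psi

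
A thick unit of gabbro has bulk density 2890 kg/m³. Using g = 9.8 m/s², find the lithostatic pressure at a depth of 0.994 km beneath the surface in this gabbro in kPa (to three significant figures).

gabbro: 2890 kg/m³ × 9.8 m/s² × 994 m = 2.815×10^7 Pa = 28152 kPa

28200 kPa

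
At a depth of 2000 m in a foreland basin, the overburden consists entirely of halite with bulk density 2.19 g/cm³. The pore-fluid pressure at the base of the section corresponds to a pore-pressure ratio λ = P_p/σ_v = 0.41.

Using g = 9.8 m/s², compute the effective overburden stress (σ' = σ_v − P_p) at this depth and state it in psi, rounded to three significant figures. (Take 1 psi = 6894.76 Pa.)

3670 psi

Overburden (lithostatic) stress σ_v:
halite: 2190 kg/m³ × 9.8 m/s² × 2000 m = 4.292×10^7 Pa = 42.92 MPa
Pore pressure P_p = λ·σ_v = 0.41 × 42.92 MPa = 17.60 MPa
Effective stress σ' = σ_v − P_p = 42.92 − 17.60 = 25.325 MPa = 3673.1 psi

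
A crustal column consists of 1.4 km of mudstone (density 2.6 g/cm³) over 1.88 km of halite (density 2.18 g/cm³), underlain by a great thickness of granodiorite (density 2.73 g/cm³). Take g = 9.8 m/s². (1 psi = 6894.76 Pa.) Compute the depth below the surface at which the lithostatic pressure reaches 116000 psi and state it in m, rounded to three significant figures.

30300 m

Pressure at base of upper layers: 2600×9.8×1400 + 2180×9.8×1880 = 7.584×10^7 Pa = 10999 psi
Remaining pressure to be supplied by granodiorite: 7.998×10^8 − 7.584×10^7 = 7.240×10^8 Pa
Additional depth in granodiorite = 7.240×10^8 Pa / (2730 kg/m³ × 9.8 m/s²) = 27060 m
Total depth = 3280 m + 27060 m = 30340 m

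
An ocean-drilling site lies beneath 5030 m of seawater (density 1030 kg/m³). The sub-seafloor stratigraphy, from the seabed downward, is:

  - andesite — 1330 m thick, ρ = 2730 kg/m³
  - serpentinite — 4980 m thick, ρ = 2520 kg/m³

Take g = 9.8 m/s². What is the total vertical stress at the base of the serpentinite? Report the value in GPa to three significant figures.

seawater: 1030 kg/m³ × 9.8 m/s² × 5030 m = 5.077×10^7 Pa = 0.05077 GPa
andesite: 2730 kg/m³ × 9.8 m/s² × 1330 m = 3.558×10^7 Pa = 0.03558 GPa
serpentinite: 2520 kg/m³ × 9.8 m/s² × 4980 m = 1.230×10^8 Pa = 0.1230 GPa
Total = 0.05077 + 0.03558 + 0.1230 = 0.20934 GPa

0.209 GPa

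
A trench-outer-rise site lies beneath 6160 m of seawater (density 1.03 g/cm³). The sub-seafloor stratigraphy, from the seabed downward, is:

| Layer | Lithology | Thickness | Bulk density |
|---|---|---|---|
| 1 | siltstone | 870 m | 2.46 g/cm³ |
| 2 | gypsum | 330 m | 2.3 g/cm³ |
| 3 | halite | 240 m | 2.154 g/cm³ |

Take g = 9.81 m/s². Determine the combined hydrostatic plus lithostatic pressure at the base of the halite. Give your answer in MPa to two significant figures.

seawater: 1030 kg/m³ × 9.81 m/s² × 6160 m = 6.224×10^7 Pa = 62.24 MPa
siltstone: 2460 kg/m³ × 9.81 m/s² × 870 m = 2.100×10^7 Pa = 21.00 MPa
gypsum: 2300 kg/m³ × 9.81 m/s² × 330 m = 7.446×10^6 Pa = 7.446 MPa
halite: 2154 kg/m³ × 9.81 m/s² × 240 m = 5.071×10^6 Pa = 5.071 MPa
Total = 62.24 + 21.00 + 7.446 + 5.071 = 95.755 MPa

96 MPa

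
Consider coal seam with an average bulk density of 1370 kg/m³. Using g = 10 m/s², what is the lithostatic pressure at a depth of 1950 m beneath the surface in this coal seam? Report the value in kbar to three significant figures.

coal seam: 1370 kg/m³ × 10 m/s² × 1950 m = 2.671×10^7 Pa = 0.2671 kbar

0.267 kbar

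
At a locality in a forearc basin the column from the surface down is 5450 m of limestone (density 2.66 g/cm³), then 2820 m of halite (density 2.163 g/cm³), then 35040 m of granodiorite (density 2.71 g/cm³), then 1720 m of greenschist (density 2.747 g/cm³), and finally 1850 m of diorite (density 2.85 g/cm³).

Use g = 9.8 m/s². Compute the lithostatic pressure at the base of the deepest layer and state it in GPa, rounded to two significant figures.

1.2 GPa

limestone: 2660 kg/m³ × 9.8 m/s² × 5450 m = 1.421×10^8 Pa = 0.1421 GPa
halite: 2163 kg/m³ × 9.8 m/s² × 2820 m = 5.978×10^7 Pa = 0.05978 GPa
granodiorite: 2710 kg/m³ × 9.8 m/s² × 35040 m = 9.306×10^8 Pa = 0.9306 GPa
greenschist: 2747 kg/m³ × 9.8 m/s² × 1720 m = 4.630×10^7 Pa = 0.04630 GPa
diorite: 2850 kg/m³ × 9.8 m/s² × 1850 m = 5.167×10^7 Pa = 0.05167 GPa
Total = 0.1421 + 0.05978 + 0.9306 + 0.04630 + 0.05167 = 1.2304 GPa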